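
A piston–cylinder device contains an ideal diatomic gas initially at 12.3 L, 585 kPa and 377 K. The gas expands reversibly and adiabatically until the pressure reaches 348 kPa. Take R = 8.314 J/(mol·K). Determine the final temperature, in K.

325 K

Adiabatic: T₂/T₁ = (P₂/P₁)^((γ−1)/γ) ⇒ T₂ = 377×(0.595)^0.286 = 325 K; V₂ = 17.8 L.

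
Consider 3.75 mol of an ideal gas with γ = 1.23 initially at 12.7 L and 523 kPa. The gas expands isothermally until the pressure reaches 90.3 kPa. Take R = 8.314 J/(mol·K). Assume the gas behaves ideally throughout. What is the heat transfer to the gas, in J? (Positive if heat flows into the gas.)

11700 J

T₁ = P₁V₁/(nR) = 523×12.7/(3.75×8.314) = 213 K.
Isothermal: T stays 213 K; PV = const ⇒ V₂ = 73.6 L, P₂ = 90.3 kPa.
ΔU = 0 (ideal gas, T constant).
W = nRT ln(V₂/V₁) = 3.75×8.314×213×ln(5.79) = 11700 J.
Q = ΔU + W = 11700 J.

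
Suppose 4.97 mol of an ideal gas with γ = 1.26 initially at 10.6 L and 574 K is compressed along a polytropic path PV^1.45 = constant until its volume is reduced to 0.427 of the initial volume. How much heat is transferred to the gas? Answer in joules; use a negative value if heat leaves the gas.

18000 J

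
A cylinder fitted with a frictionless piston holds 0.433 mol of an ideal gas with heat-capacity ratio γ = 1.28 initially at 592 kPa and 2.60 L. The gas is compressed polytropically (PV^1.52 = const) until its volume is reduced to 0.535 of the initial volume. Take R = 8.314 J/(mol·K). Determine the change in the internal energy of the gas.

2110 J

T₁ = P₁V₁/(nR) = 592×2.60/(0.433×8.314) = 428 K.
Polytropic n=1.52: T₂ = T₁(V₁/V₂)^(n−1) = 428×(1.87)^0.52 = 592 K; P₂ = P₁(V₁/V₂)^n = 1530 kPa.
For an ideal gas ΔU = nCvΔT with Cv = R/(γ−1) = 29.7 J/(mol·K).
ΔU = 0.433×29.7×(592−428) = 2110 J.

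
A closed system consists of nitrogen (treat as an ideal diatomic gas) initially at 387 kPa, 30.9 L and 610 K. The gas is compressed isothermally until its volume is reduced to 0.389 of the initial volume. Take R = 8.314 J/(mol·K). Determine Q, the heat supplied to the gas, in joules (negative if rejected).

n = P₁V₁/(RT₁) = 387×30.9/(8.314×610) = 2.36 mol.
Isothermal: T stays 610 K; PV = const ⇒ V₂ = 12.0 L, P₂ = 995 kPa.
ΔU = 0 (ideal gas, T constant).
W = nRT ln(V₂/V₁) = 2.36×8.314×610×ln(0.389) = -11300 J.
Q = ΔU + W = -11300 J.

-11300 J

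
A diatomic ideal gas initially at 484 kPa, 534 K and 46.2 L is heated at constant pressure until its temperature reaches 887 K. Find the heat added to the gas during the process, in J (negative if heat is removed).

n = P₁V₁/(RT₁) = 484×46.2/(8.314×534) = 5.04 mol.
Isobaric: P stays 484 kPa; V/T = const ⇒ T₂ = 887 K, V₂ = 76.7 L.
W = PΔV = 484×(76.7−46.2) kPa·L = 14800 J.
ΔU = nCvΔT = 5.04×20.8×(887−534) = 37000 J.
Q = ΔU + W = nCpΔT = 51700 J.

51700 J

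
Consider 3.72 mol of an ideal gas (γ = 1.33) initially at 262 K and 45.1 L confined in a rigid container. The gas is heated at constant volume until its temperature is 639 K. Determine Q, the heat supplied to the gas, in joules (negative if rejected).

35300 J

P₁ = nRT₁/V₁ = 3.72×8.314×262/45.1 = 180 kPa.
Isochoric: V stays 45.1 L; P/T = const ⇒ T₂ = 639 K, P₂ = 438 kPa.
W = 0 (no volume change).
ΔU = nCvΔT = 3.72×25.2×(639−262) = 35300 J.
Q = ΔU = 35300 J.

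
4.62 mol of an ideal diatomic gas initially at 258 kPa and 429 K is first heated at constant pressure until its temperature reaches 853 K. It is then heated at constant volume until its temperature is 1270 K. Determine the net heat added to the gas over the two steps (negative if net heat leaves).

V₁ = nRT₁/P₁ = 4.62×8.314×429/258 = 63.9 L.
Step 1 — Isobaric: P stays 258 kPa; V/T = const ⇒ T₂ = 853 K, V₂ = 127 L.
W = PΔV = 258×(127−63.9) kPa·L = 16300 J.
ΔU = nCvΔT = 4.62×20.8×(853−429) = 40700 J.
Q = ΔU + W = nCpΔT = 57000 J.
State after step 1: P = 258 kPa, V = 127 L, T = 853 K.
Step 2 — Isochoric: V stays 127 L; P/T = const ⇒ T₂ = 1270 K, P₂ = 384 kPa.
W = 0 (no volume change).
ΔU = nCvΔT = 4.62×20.8×(1270−853) = 40000 J.
Q = ΔU = 40000 J.
Net over both steps: W = 16300 J, Q = 97000 J, ΔU = 80800 J.

97000 J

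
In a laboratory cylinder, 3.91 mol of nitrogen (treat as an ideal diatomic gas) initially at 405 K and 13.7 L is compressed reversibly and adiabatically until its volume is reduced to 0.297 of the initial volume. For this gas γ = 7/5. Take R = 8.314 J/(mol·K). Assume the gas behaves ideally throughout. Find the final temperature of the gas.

658 K

P₁ = nRT₁/V₁ = 3.91×8.314×405/13.7 = 961 kPa.
Adiabatic: TV^(γ−1) = const ⇒ T₂ = 405×(3.37)^0.400 = 658 K; PV^γ = const ⇒ P₂ = 5260 kPa.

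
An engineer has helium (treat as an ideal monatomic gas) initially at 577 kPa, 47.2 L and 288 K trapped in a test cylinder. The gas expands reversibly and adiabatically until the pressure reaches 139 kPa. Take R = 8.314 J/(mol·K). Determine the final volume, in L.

111 L

Adiabatic: T₂/T₁ = (P₂/P₁)^((γ−1)/γ) ⇒ T₂ = 288×(0.241)^0.400 = 163 K; V₂ = 111 L.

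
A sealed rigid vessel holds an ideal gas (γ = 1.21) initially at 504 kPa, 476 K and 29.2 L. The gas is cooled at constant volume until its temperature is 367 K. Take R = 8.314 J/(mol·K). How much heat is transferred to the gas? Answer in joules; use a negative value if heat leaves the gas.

-16000 J

n = P₁V₁/(RT₁) = 504×29.2/(8.314×476) = 3.72 mol.
Isochoric: V stays 29.2 L; P/T = const ⇒ T₂ = 367 K, P₂ = 389 kPa.
W = 0 (no volume change).
ΔU = nCvΔT = 3.72×39.6×(367−476) = -16000 J.
Q = ΔU = -16000 J.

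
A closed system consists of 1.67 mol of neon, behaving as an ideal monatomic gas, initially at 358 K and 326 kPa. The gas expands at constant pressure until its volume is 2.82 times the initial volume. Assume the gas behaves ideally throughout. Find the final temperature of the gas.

V₁ = nRT₁/P₁ = 1.67×8.314×358/326 = 15.2 L.
Isobaric: P stays 326 kPa; V/T = const ⇒ T₂ = 1010 K, V₂ = 43.0 L.

1010 K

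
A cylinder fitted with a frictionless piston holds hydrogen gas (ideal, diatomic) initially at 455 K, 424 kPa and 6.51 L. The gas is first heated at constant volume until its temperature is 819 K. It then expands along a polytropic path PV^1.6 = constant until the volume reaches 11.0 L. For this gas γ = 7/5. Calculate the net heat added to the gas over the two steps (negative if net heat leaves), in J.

4400 J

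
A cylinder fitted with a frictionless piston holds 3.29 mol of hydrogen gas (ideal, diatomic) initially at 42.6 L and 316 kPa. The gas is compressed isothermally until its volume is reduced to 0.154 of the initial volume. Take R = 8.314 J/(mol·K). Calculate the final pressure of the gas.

T₁ = P₁V₁/(nR) = 316×42.6/(3.29×8.314) = 492 K.
Isothermal: T stays 492 K; PV = const ⇒ V₂ = 6.56 L, P₂ = 2050 kPa.

2050 kPa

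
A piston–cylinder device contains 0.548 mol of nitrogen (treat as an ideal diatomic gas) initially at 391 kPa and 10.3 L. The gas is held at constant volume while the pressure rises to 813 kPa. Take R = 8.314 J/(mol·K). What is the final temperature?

1840 K

T₁ = P₁V₁/(nR) = 391×10.3/(0.548×8.314) = 884 K.
Isochoric: V stays 10.3 L; P/T = const ⇒ T₂ = 1840 K, P₂ = 813 kPa.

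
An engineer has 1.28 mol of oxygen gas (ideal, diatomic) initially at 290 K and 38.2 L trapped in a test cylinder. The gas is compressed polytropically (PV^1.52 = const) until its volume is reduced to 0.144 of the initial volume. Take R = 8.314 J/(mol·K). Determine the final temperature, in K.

794 K

P₁ = nRT₁/V₁ = 1.28×8.314×290/38.2 = 80.8 kPa.
Polytropic n=1.52: T₂ = T₁(V₁/V₂)^(n−1) = 290×(6.94)^0.52 = 794 K; P₂ = P₁(V₁/V₂)^n = 1540 kPa.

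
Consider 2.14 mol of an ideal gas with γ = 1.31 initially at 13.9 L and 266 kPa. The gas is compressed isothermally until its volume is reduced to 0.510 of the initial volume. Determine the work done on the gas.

2490 J

T₁ = P₁V₁/(nR) = 266×13.9/(2.14×8.314) = 208 K.
Isothermal: T stays 208 K; PV = const ⇒ V₂ = 7.09 L, P₂ = 522 kPa.
W = nRT ln(V₂/V₁) = 2.14×8.314×208×ln(0.510) = -2490 J.
Work done on the gas = −W_by = 2490 J.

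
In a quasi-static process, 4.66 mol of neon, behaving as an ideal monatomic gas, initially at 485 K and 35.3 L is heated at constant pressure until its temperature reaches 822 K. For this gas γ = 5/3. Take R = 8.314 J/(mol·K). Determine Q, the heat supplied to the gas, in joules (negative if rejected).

32600 J

P₁ = nRT₁/V₁ = 4.66×8.314×485/35.3 = 532 kPa.
Isobaric: P stays 532 kPa; V/T = const ⇒ T₂ = 822 K, V₂ = 59.8 L.
W = PΔV = 532×(59.8−35.3) kPa·L = 13100 J.
ΔU = nCvΔT = 4.66×12.5×(822−485) = 19600 J.
Q = ΔU + W = nCpΔT = 32600 J.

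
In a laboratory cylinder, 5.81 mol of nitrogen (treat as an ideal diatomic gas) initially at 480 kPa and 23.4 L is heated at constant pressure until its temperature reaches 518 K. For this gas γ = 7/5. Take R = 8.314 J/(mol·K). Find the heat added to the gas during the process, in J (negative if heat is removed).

48300 J

T₁ = P₁V₁/(nR) = 480×23.4/(5.81×8.314) = 233 K.
Isobaric: P stays 480 kPa; V/T = const ⇒ T₂ = 518 K, V₂ = 52.1 L.
W = PΔV = 480×(52.1−23.4) kPa·L = 13800 J.
ΔU = nCvΔT = 5.81×20.8×(518−233) = 34500 J.
Q = ΔU + W = nCpΔT = 48300 J.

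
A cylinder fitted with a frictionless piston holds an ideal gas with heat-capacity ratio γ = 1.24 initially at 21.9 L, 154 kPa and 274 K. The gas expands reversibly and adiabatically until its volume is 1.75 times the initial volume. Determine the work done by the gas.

n = P₁V₁/(RT₁) = 154×21.9/(8.314×274) = 1.48 mol.
Adiabatic: TV^(γ−1) = const ⇒ T₂ = 274×(0.571)^0.240 = 240 K; PV^γ = const ⇒ P₂ = 76.9 kPa.
ΔU = nCvΔT = 1.48×34.6×(240−274) = -1770 J.
Q = 0 for an adiabatic process, so W = −ΔU = 1770 J.

1770 J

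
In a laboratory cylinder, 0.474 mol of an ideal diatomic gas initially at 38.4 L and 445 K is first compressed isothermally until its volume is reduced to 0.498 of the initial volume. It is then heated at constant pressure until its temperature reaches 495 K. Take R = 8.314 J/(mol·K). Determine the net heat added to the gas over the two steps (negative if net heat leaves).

P₁ = nRT₁/V₁ = 0.474×8.314×445/38.4 = 45.7 kPa.
Step 1 — Isothermal: T stays 445 K; PV = const ⇒ V₂ = 19.1 L, P₂ = 91.7 kPa.
ΔU = 0 (ideal gas, T constant).
W = nRT ln(V₂/V₁) = 0.474×8.314×445×ln(0.498) = -1220 J.
Q = ΔU + W = -1220 J.
State after step 1: P = 91.7 kPa, V = 19.1 L, T = 445 K.
Step 2 — Isobaric: P stays 91.7 kPa; V/T = const ⇒ T₂ = 495 K, V₂ = 21.3 L.
W = PΔV = 91.7×(21.3−19.1) kPa·L = 197 J.
ΔU = nCvΔT = 0.474×20.8×(495−445) = 493 J.
Q = ΔU + W = nCpΔT = 690 J.
Net over both steps: W = -1030 J, Q = -533 J, ΔU = 493 J.

-533 J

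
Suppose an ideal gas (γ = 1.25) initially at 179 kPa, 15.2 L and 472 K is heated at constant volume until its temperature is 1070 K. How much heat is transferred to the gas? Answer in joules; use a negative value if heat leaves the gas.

n = P₁V₁/(RT₁) = 179×15.2/(8.314×472) = 0.693 mol.
Isochoric: V stays 15.2 L; P/T = const ⇒ T₂ = 1070 K, P₂ = 406 kPa.
W = 0 (no volume change).
ΔU = nCvΔT = 0.693×33.3×(1070−472) = 13800 J.
Q = ΔU = 13800 J.

13800 J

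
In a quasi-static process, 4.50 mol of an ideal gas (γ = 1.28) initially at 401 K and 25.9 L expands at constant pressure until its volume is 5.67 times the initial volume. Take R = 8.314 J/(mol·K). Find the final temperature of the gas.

P₁ = nRT₁/V₁ = 4.50×8.314×401/25.9 = 579 kPa.
Isobaric: P stays 579 kPa; V/T = const ⇒ T₂ = 2270 K, V₂ = 147 L.

2270 K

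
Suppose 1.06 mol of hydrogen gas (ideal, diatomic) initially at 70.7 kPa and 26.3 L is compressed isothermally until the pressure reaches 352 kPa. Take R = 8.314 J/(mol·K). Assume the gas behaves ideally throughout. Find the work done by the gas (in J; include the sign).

-2980 J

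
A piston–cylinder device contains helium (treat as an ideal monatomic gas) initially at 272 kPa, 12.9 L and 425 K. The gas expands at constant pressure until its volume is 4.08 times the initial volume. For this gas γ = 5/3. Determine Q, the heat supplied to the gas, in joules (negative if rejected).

27000 J

n = P₁V₁/(RT₁) = 272×12.9/(8.314×425) = 0.993 mol.
Isobaric: P stays 272 kPa; V/T = const ⇒ T₂ = 1730 K, V₂ = 52.6 L.
W = PΔV = 272×(52.6−12.9) kPa·L = 10800 J.
ΔU = nCvΔT = 0.993×12.5×(1730−425) = 16200 J.
Q = ΔU + W = nCpΔT = 27000 J.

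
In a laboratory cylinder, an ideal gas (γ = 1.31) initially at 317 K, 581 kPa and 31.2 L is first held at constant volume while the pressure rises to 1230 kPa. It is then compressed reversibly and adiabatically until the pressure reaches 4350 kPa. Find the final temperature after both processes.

905 K

n = P₁V₁/(RT₁) = 581×31.2/(8.314×317) = 6.88 mol.
Step 1 — Isochoric: V stays 31.2 L; P/T = const ⇒ T₂ = 671 K, P₂ = 1230 kPa.
W = 0 (no volume change).
ΔU = nCvΔT = 6.88×26.8×(671−317) = 65300 J.
Q = ΔU = 65300 J.
State after step 1: P = 1230 kPa, V = 31.2 L, T = 671 K.
Step 2 — Adiabatic: T₂/T₁ = (P₂/P₁)^((γ−1)/γ) ⇒ T₂ = 671×(3.54)^0.237 = 905 K; V₂ = 11.9 L.
ΔU = nCvΔT = 6.88×26.8×(905−671) = 43100 J.
Q = 0 for an adiabatic process, so W = −ΔU = -43100 J.
Net over both steps: W = -43100 J, Q = 65300 J, ΔU = 108000 J.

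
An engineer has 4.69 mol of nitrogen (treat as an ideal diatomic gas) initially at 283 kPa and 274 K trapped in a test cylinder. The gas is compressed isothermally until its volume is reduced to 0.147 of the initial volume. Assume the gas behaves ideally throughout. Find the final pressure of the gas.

V₁ = nRT₁/P₁ = 4.69×8.314×274/283 = 37.8 L.
Isothermal: T stays 274 K; PV = const ⇒ V₂ = 5.55 L, P₂ = 1930 kPa.

1930 kPa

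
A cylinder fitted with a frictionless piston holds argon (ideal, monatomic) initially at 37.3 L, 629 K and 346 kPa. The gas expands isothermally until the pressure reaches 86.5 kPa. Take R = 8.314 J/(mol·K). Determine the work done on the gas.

-17900 J

n = P₁V₁/(RT₁) = 346×37.3/(8.314×629) = 2.47 mol.
Isothermal: T stays 629 K; PV = const ⇒ V₂ = 149 L, P₂ = 86.5 kPa.
W = nRT ln(V₂/V₁) = 2.47×8.314×629×ln(4.00) = 17900 J.
Work done on the gas = −W_by = -17900 J.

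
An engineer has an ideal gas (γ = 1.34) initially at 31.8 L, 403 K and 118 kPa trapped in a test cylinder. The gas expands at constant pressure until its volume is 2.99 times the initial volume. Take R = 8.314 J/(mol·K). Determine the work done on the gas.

n = P₁V₁/(RT₁) = 118×31.8/(8.314×403) = 1.12 mol.
Isobaric: P stays 118 kPa; V/T = const ⇒ T₂ = 1200 K, V₂ = 95.1 L.
W = PΔV = 118×(95.1−31.8) kPa·L = 7470 J.
Work done on the gas = −W_by = -7470 J.

-7470 J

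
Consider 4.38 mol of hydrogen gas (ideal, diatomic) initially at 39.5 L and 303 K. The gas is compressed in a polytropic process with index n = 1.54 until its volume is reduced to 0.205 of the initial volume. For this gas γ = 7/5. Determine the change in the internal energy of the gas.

37300 J

P₁ = nRT₁/V₁ = 4.38×8.314×303/39.5 = 279 kPa.
Polytropic n=1.54: T₂ = T₁(V₁/V₂)^(n−1) = 303×(4.88)^0.54 = 713 K; P₂ = P₁(V₁/V₂)^n = 3210 kPa.
For an ideal gas ΔU = nCvΔT with Cv = (5/2)R = 20.8 J/(mol·K).
ΔU = 4.38×20.8×(713−303) = 37300 J.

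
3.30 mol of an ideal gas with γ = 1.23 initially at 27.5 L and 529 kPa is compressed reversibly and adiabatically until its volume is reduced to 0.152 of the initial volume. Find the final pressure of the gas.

5370 kPa

T₁ = P₁V₁/(nR) = 529×27.5/(3.30×8.314) = 530 K.
Adiabatic: TV^(γ−1) = const ⇒ T₂ = 530×(6.58)^0.230 = 818 K; PV^γ = const ⇒ P₂ = 5370 kPa.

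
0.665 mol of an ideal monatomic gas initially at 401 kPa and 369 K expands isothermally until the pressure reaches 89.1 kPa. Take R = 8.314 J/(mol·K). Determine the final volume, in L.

22.9 L

V₁ = nRT₁/P₁ = 0.665×8.314×369/401 = 5.09 L.
Isothermal: T stays 369 K; PV = const ⇒ V₂ = 22.9 L, P₂ = 89.1 kPa.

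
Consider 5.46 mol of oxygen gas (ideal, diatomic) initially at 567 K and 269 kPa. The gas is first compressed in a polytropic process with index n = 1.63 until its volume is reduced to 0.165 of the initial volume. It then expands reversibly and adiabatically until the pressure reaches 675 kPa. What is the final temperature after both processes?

992 K

V₁ = nRT₁/P₁ = 5.46×8.314×567/269 = 95.7 L.
Step 1 — Polytropic n=1.63: T₂ = T₁(V₁/V₂)^(n−1) = 567×(6.06)^0.63 = 1760 K; P₂ = P₁(V₁/V₂)^n = 5070 kPa.
W = (P₁V₁−P₂V₂)/(n−1) = (269×95.7−5070×15.8)/0.63 = -86300 J.
ΔU = nCvΔT = 5.46×20.8×(1760−567) = 136000 J.
Q = ΔU + W = 49600 J.
State after step 1: P = 5070 kPa, V = 15.8 L, T = 1760 K.
Step 2 — Adiabatic: T₂/T₁ = (P₂/P₁)^((γ−1)/γ) ⇒ T₂ = 1760×(0.133)^0.286 = 992 K; V₂ = 66.7 L.
ΔU = nCvΔT = 5.46×20.8×(992−1760) = -87700 J.
Q = 0 for an adiabatic process, so W = −ΔU = 87700 J.
Net over both steps: W = 1430 J, Q = 49600 J, ΔU = 48200 J.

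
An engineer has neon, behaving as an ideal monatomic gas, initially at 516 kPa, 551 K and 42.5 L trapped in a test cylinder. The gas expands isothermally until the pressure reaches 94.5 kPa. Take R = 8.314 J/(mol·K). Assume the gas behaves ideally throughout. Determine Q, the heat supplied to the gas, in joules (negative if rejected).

37200 J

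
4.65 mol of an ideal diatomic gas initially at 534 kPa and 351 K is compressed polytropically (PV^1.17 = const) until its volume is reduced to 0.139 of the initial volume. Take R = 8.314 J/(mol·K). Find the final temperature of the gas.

V₁ = nRT₁/P₁ = 4.65×8.314×351/534 = 25.4 L.
Polytropic n=1.17: T₂ = T₁(V₁/V₂)^(n−1) = 351×(7.19)^0.17 = 491 K; P₂ = P₁(V₁/V₂)^n = 5370 kPa.

491 K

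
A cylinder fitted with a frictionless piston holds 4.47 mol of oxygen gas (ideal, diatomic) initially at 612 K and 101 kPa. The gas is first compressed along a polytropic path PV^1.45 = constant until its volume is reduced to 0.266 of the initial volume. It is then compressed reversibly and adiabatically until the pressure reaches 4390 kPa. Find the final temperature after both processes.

1890 K

V₁ = nRT₁/P₁ = 4.47×8.314×612/101 = 225 L.
Step 1 — Polytropic n=1.45: T₂ = T₁(V₁/V₂)^(n−1) = 612×(3.76)^0.45 = 1110 K; P₂ = P₁(V₁/V₂)^n = 689 kPa.
W = (P₁V₁−P₂V₂)/(n−1) = (101×225−689×59.9)/0.45 = -41200 J.
ΔU = nCvΔT = 4.47×20.8×(1110−612) = 46300 J.
Q = ΔU + W = 5150 J.
State after step 1: P = 689 kPa, V = 59.9 L, T = 1110 K.
Step 2 — Adiabatic: T₂/T₁ = (P₂/P₁)^((γ−1)/γ) ⇒ T₂ = 1110×(6.37)^0.286 = 1890 K; V₂ = 16.0 L.
ΔU = nCvΔT = 4.47×20.8×(1890−1110) = 72000 J.
Q = 0 for an adiabatic process, so W = −ΔU = -72000 J.
Net over both steps: W = -113000 J, Q = 5150 J, ΔU = 118000 J.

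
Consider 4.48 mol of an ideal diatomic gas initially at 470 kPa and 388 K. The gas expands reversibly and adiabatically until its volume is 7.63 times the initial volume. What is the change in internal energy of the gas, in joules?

V₁ = nRT₁/P₁ = 4.48×8.314×388/470 = 30.7 L.
Adiabatic: TV^(γ−1) = const ⇒ T₂ = 388×(0.131)^0.400 = 172 K; PV^γ = const ⇒ P₂ = 27.3 kPa.
For an ideal gas ΔU = nCvΔT with Cv = (5/2)R = 20.8 J/(mol·K).
ΔU = 4.48×20.8×(172−388) = -20100 J.

-20100 J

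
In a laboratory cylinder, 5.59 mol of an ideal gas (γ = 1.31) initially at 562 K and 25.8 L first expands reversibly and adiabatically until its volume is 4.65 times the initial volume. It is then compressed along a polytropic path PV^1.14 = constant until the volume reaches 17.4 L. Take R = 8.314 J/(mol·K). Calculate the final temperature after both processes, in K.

P₁ = nRT₁/V₁ = 5.59×8.314×562/25.8 = 1010 kPa.
Step 1 — Adiabatic: TV^(γ−1) = const ⇒ T₂ = 562×(0.215)^0.310 = 349 K; PV^γ = const ⇒ P₂ = 135 kPa.
ΔU = nCvΔT = 5.59×26.8×(349−562) = -31900 J.
Q = 0 for an adiabatic process, so W = −ΔU = 31900 J.
State after step 1: P = 135 kPa, V = 120 L, T = 349 K.
Step 2 — Polytropic n=1.14: T₂ = T₁(V₁/V₂)^(n−1) = 349×(6.89)^0.14 = 457 K; P₂ = P₁(V₁/V₂)^n = 1220 kPa.
W = (P₁V₁−P₂V₂)/(n−1) = (135×120−1220×17.4)/0.14 = -36000 J.
ΔU = nCvΔT = 5.59×26.8×(457−349) = 16200 J.
Q = ΔU + W = -19700 J.
Net over both steps: W = -4030 J, Q = -19700 J, ΔU = -15700 J.

457 K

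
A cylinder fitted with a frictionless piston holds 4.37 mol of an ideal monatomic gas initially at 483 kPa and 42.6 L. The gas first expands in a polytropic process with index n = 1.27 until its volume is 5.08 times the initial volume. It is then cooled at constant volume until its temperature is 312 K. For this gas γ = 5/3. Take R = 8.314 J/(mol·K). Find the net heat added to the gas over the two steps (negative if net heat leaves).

13200 J

T₁ = P₁V₁/(nR) = 483×42.6/(4.37×8.314) = 566 K.
Step 1 — Polytropic n=1.27: T₂ = T₁(V₁/V₂)^(n−1) = 566×(0.197)^0.27 = 365 K; P₂ = P₁(V₁/V₂)^n = 61.3 kPa.
W = (P₁V₁−P₂V₂)/(n−1) = (483×42.6−61.3×216)/0.27 = 27100 J.
ΔU = nCvΔT = 4.37×12.5×(365−566) = -11000 J.
Q = ΔU + W = 16100 J.
State after step 1: P = 61.3 kPa, V = 216 L, T = 365 K.
Step 2 — Isochoric: V stays 216 L; P/T = const ⇒ T₂ = 312 K, P₂ = 52.4 kPa.
W = 0 (no volume change).
ΔU = nCvΔT = 4.37×12.5×(312−365) = -2900 J.
Q = ΔU = -2900 J.
Net over both steps: W = 27100 J, Q = 13200 J, ΔU = -13900 J.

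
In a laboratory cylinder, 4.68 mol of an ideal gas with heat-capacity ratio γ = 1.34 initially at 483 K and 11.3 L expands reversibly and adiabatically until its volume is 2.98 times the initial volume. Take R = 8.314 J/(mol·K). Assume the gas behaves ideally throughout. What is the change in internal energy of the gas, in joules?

-17100 J

P₁ = nRT₁/V₁ = 4.68×8.314×483/11.3 = 1660 kPa.
Adiabatic: TV^(γ−1) = const ⇒ T₂ = 483×(0.336)^0.340 = 333 K; PV^γ = const ⇒ P₂ = 385 kPa.
For an ideal gas ΔU = nCvΔT with Cv = R/(γ−1) = 24.5 J/(mol·K).
ΔU = 4.68×24.5×(333−483) = -17100 J.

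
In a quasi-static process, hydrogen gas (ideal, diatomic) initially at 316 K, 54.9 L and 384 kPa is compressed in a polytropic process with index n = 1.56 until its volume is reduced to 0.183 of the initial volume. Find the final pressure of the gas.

Polytropic n=1.56: T₂ = T₁(V₁/V₂)^(n−1) = 316×(5.46)^0.56 = 818 K; P₂ = P₁(V₁/V₂)^n = 5430 kPa.

5430 kPa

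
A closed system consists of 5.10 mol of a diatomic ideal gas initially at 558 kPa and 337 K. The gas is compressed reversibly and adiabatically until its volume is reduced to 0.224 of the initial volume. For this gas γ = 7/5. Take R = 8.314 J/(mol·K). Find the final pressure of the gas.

V₁ = nRT₁/P₁ = 5.10×8.314×337/558 = 25.6 L.
Adiabatic: TV^(γ−1) = const ⇒ T₂ = 337×(4.46)^0.400 = 613 K; PV^γ = const ⇒ P₂ = 4530 kPa.

4530 kPa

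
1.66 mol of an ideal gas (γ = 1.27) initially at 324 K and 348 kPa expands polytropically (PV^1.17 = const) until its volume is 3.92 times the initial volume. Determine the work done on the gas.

-5450 J

V₁ = nRT₁/P₁ = 1.66×8.314×324/348 = 12.8 L.
Polytropic n=1.17: T₂ = T₁(V₁/V₂)^(n−1) = 324×(0.255)^0.17 = 257 K; P₂ = P₁(V₁/V₂)^n = 70.4 kPa.
W = (P₁V₁−P₂V₂)/(n−1) = (348×12.8−70.4×50.4)/0.17 = 5450 J.
Work done on the gas = −W_by = -5450 J.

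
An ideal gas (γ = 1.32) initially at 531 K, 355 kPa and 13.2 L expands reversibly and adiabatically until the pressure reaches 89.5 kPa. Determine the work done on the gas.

-4160 J

n = P₁V₁/(RT₁) = 355×13.2/(8.314×531) = 1.06 mol.
Adiabatic: T₂/T₁ = (P₂/P₁)^((γ−1)/γ) ⇒ T₂ = 531×(0.252)^0.242 = 380 K; V₂ = 37.5 L.
ΔU = nCvΔT = 1.06×26.0×(380−531) = -4160 J.
Q = 0 for an adiabatic process, so W = −ΔU = 4160 J.
Work done on the gas = −W_by = -4160 J.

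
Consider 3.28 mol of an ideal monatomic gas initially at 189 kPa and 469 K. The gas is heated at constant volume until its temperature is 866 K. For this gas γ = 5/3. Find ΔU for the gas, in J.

V₁ = nRT₁/P₁ = 3.28×8.314×469/189 = 67.7 L.
Isochoric: V stays 67.7 L; P/T = const ⇒ T₂ = 866 K, P₂ = 349 kPa.
For an ideal gas ΔU = nCvΔT with Cv = (3/2)R = 12.5 J/(mol·K).
ΔU = 3.28×12.5×(866−469) = 16200 J.

16200 J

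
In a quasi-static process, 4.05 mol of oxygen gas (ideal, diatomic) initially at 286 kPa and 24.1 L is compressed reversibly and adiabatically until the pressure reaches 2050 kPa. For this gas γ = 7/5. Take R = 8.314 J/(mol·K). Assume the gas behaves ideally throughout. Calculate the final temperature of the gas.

T₁ = P₁V₁/(nR) = 286×24.1/(4.05×8.314) = 205 K.
Adiabatic: T₂/T₁ = (P₂/P₁)^((γ−1)/γ) ⇒ T₂ = 205×(7.17)^0.286 = 359 K; V₂ = 5.90 L.

359 K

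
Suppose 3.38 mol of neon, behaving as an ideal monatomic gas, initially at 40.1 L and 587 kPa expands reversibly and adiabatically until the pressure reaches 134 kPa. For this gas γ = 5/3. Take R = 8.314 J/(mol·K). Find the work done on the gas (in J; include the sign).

-15800 J

T₁ = P₁V₁/(nR) = 587×40.1/(3.38×8.314) = 838 K.
Adiabatic: T₂/T₁ = (P₂/P₁)^((γ−1)/γ) ⇒ T₂ = 838×(0.228)^0.400 = 464 K; V₂ = 97.3 L.
ΔU = nCvΔT = 3.38×12.5×(464−838) = -15800 J.
Q = 0 for an adiabatic process, so W = −ΔU = 15800 J.
Work done on the gas = −W_by = -15800 J.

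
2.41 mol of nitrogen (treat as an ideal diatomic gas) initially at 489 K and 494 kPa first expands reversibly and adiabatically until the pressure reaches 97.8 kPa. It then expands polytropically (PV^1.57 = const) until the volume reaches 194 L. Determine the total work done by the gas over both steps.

14200 J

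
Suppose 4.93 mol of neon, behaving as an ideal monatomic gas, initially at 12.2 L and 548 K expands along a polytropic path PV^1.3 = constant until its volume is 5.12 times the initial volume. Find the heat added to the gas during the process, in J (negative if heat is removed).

16000 J

P₁ = nRT₁/V₁ = 4.93×8.314×548/12.2 = 1840 kPa.
Polytropic n=1.3: T₂ = T₁(V₁/V₂)^(n−1) = 548×(0.195)^0.30 = 336 K; P₂ = P₁(V₁/V₂)^n = 220 kPa.
W = (P₁V₁−P₂V₂)/(n−1) = (1840×12.2−220×62.5)/0.30 = 29000 J.
ΔU = nCvΔT = 4.93×12.5×(336−548) = -13100 J.
Q = ΔU + W = 16000 J.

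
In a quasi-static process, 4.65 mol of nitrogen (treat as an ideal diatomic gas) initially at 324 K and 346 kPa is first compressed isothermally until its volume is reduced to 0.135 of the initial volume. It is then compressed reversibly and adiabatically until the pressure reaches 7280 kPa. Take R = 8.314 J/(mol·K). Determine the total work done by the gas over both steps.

V₁ = nRT₁/P₁ = 4.65×8.314×324/346 = 36.2 L.
Step 1 — Isothermal: T stays 324 K; PV = const ⇒ V₂ = 4.89 L, P₂ = 2560 kPa.
ΔU = 0 (ideal gas, T constant).
W = nRT ln(V₂/V₁) = 4.65×8.314×324×ln(0.135) = -25100 J.
Q = ΔU + W = -25100 J.
State after step 1: P = 2560 kPa, V = 4.89 L, T = 324 K.
Step 2 — Adiabatic: T₂/T₁ = (P₂/P₁)^((γ−1)/γ) ⇒ T₂ = 324×(2.84)^0.286 = 437 K; V₂ = 2.32 L.
ΔU = nCvΔT = 4.65×20.8×(437−324) = 10900 J.
Q = 0 for an adiabatic process, so W = −ΔU = -10900 J.
Net over both steps: W = -36000 J, Q = -25100 J, ΔU = 10900 J.

-36000 J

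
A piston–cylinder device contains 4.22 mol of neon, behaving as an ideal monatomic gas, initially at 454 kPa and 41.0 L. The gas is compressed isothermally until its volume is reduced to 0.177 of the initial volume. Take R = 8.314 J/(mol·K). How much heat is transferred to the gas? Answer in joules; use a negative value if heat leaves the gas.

T₁ = P₁V₁/(nR) = 454×41.0/(4.22×8.314) = 531 K.
Isothermal: T stays 531 K; PV = const ⇒ V₂ = 7.26 L, P₂ = 2560 kPa.
ΔU = 0 (ideal gas, T constant).
W = nRT ln(V₂/V₁) = 4.22×8.314×531×ln(0.177) = -32200 J.
Q = ΔU + W = -32200 J.

-32200 J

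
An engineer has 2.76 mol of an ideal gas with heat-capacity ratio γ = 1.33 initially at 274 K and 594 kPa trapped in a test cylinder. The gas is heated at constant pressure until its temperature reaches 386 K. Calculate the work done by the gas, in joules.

V₁ = nRT₁/P₁ = 2.76×8.314×274/594 = 10.6 L.
Isobaric: P stays 594 kPa; V/T = const ⇒ T₂ = 386 K, V₂ = 14.9 L.
W = PΔV = 594×(14.9−10.6) kPa·L = 2570 J.

2570 J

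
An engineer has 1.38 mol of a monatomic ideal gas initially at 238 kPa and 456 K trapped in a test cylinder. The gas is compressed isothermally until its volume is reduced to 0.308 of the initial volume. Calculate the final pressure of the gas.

773 kPa

V₁ = nRT₁/P₁ = 1.38×8.314×456/238 = 22.0 L.
Isothermal: T stays 456 K; PV = const ⇒ V₂ = 6.77 L, P₂ = 773 kPa.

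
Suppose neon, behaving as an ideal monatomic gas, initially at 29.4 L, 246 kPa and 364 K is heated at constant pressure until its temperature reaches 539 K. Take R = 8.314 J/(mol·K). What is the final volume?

43.5 L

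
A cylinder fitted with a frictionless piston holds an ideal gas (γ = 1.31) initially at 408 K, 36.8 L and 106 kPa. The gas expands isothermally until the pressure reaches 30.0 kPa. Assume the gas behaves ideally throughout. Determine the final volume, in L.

Isothermal: T stays 408 K; PV = const ⇒ V₂ = 130 L, P₂ = 30.0 kPa.

130 L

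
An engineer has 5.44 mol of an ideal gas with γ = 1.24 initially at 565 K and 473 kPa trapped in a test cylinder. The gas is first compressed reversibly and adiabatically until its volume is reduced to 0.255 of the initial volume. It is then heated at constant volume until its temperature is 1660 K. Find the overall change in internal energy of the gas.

V₁ = nRT₁/P₁ = 5.44×8.314×565/473 = 54.0 L.
Step 1 — Adiabatic: TV^(γ−1) = const ⇒ T₂ = 565×(3.92)^0.240 = 784 K; PV^γ = const ⇒ P₂ = 2570 kPa.
ΔU = nCvΔT = 5.44×34.6×(784−565) = 41300 J.
Q = 0 for an adiabatic process, so W = −ΔU = -41300 J.
State after step 1: P = 2570 kPa, V = 13.8 L, T = 784 K.
Step 2 — Isochoric: V stays 13.8 L; P/T = const ⇒ T₂ = 1660 K, P₂ = 5450 kPa.
W = 0 (no volume change).
ΔU = nCvΔT = 5.44×34.6×(1660−784) = 165000 J.
Q = ΔU = 165000 J.
Net over both steps: W = -41300 J, Q = 165000 J, ΔU = 206000 J.

206000 J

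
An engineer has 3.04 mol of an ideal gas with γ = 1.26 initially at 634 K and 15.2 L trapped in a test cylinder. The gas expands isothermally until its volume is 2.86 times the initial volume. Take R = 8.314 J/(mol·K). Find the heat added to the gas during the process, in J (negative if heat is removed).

16800 J

P₁ = nRT₁/V₁ = 3.04×8.314×634/15.2 = 1050 kPa.
Isothermal: T stays 634 K; PV = const ⇒ V₂ = 43.5 L, P₂ = 369 kPa.
ΔU = 0 (ideal gas, T constant).
W = nRT ln(V₂/V₁) = 3.04×8.314×634×ln(2.86) = 16800 J.
Q = ΔU + W = 16800 J.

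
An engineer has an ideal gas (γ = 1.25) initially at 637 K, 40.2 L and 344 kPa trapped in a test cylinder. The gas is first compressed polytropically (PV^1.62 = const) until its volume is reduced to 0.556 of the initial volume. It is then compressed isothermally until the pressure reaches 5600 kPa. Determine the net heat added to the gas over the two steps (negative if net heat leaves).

-22100 J

n = P₁V₁/(RT₁) = 344×40.2/(8.314×637) = 2.61 mol.
Step 1 — Polytropic n=1.62: T₂ = T₁(V₁/V₂)^(n−1) = 637×(1.80)^0.62 = 917 K; P₂ = P₁(V₁/V₂)^n = 890 kPa.
W = (P₁V₁−P₂V₂)/(n−1) = (344×40.2−890×22.4)/0.62 = -9790 J.
ΔU = nCvΔT = 2.61×33.3×(917−637) = 24300 J.
Q = ΔU + W = 14500 J.
State after step 1: P = 890 kPa, V = 22.4 L, T = 917 K.
Step 2 — Isothermal: T stays 917 K; PV = const ⇒ V₂ = 3.55 L, P₂ = 5600 kPa.
ΔU = 0 (ideal gas, T constant).
W = nRT ln(V₂/V₁) = 2.61×8.314×917×ln(0.159) = -36600 J.
Q = ΔU + W = -36600 J.
Net over both steps: W = -46400 J, Q = -22100 J, ΔU = 24300 J.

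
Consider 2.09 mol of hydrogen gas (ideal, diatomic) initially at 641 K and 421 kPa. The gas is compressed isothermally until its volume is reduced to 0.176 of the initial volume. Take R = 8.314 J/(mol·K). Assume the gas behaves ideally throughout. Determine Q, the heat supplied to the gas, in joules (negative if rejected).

-19400 J

V₁ = nRT₁/P₁ = 2.09×8.314×641/421 = 26.5 L.
Isothermal: T stays 641 K; PV = const ⇒ V₂ = 4.66 L, P₂ = 2390 kPa.
ΔU = 0 (ideal gas, T constant).
W = nRT ln(V₂/V₁) = 2.09×8.314×641×ln(0.176) = -19400 J.
Q = ΔU + W = -19400 J.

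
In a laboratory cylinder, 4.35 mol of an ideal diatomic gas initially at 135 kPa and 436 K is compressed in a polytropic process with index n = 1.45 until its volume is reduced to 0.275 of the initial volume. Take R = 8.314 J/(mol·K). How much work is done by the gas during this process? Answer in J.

V₁ = nRT₁/P₁ = 4.35×8.314×436/135 = 117 L.
Polytropic n=1.45: T₂ = T₁(V₁/V₂)^(n−1) = 436×(3.64)^0.45 = 779 K; P₂ = P₁(V₁/V₂)^n = 878 kPa.
W = (P₁V₁−P₂V₂)/(n−1) = (135×117−878×32.1)/0.45 = -27600 J.

-27600 J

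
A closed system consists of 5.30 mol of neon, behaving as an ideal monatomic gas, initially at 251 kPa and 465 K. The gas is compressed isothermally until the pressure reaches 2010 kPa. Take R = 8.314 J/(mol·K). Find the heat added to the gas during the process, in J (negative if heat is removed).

-42600 J

V₁ = nRT₁/P₁ = 5.30×8.314×465/251 = 81.6 L.
Isothermal: T stays 465 K; PV = const ⇒ V₂ = 10.2 L, P₂ = 2010 kPa.
ΔU = 0 (ideal gas, T constant).
W = nRT ln(V₂/V₁) = 5.30×8.314×465×ln(0.125) = -42600 J.
Q = ΔU + W = -42600 J.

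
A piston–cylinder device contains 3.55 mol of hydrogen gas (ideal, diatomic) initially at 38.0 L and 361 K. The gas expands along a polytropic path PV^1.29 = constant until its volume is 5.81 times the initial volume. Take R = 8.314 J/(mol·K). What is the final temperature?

217 K

P₁ = nRT₁/V₁ = 3.55×8.314×361/38.0 = 280 kPa.
Polytropic n=1.29: T₂ = T₁(V₁/V₂)^(n−1) = 361×(0.172)^0.29 = 217 K; P₂ = P₁(V₁/V₂)^n = 29.0 kPa.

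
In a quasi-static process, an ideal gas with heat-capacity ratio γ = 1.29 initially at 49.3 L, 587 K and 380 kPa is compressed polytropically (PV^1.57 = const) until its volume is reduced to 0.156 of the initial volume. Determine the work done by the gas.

-61900 J

n = P₁V₁/(RT₁) = 380×49.3/(8.314×587) = 3.84 mol.
Polytropic n=1.57: T₂ = T₁(V₁/V₂)^(n−1) = 587×(6.41)^0.57 = 1690 K; P₂ = P₁(V₁/V₂)^n = 7020 kPa.
W = (P₁V₁−P₂V₂)/(n−1) = (380×49.3−7020×7.69)/0.57 = -61900 J.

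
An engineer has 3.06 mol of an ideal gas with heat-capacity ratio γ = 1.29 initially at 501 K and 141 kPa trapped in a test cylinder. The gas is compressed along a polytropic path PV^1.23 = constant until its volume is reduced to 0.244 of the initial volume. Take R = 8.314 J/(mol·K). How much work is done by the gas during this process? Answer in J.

-21200 J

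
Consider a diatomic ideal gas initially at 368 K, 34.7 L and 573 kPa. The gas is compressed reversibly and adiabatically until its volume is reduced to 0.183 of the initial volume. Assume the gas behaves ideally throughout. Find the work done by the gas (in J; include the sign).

n = P₁V₁/(RT₁) = 573×34.7/(8.314×368) = 6.50 mol.
Adiabatic: TV^(γ−1) = const ⇒ T₂ = 368×(5.46)^0.400 = 726 K; PV^γ = const ⇒ P₂ = 6180 kPa.
ΔU = nCvΔT = 6.50×20.8×(726−368) = 48300 J.
Q = 0 for an adiabatic process, so W = −ΔU = -48300 J.

-48300 J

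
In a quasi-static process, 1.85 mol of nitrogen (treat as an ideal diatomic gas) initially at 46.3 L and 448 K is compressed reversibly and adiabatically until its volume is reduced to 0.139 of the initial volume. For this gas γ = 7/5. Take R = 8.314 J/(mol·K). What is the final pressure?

2360 kPa

P₁ = nRT₁/V₁ = 1.85×8.314×448/46.3 = 149 kPa.
Adiabatic: TV^(γ−1) = const ⇒ T₂ = 448×(7.19)^0.400 = 986 K; PV^γ = const ⇒ P₂ = 2360 kPa.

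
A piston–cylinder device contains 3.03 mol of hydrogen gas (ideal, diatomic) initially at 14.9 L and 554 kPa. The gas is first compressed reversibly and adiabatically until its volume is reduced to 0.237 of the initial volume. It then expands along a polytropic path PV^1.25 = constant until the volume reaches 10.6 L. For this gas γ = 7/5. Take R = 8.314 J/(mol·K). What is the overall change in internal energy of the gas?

7250 J

T₁ = P₁V₁/(nR) = 554×14.9/(3.03×8.314) = 328 K.
Step 1 — Adiabatic: TV^(γ−1) = const ⇒ T₂ = 328×(4.22)^0.400 = 583 K; PV^γ = const ⇒ P₂ = 4160 kPa.
ΔU = nCvΔT = 3.03×20.8×(583−328) = 16100 J.
Q = 0 for an adiabatic process, so W = −ΔU = -16100 J.
State after step 1: P = 4160 kPa, V = 3.53 L, T = 583 K.
Step 2 — Polytropic n=1.25: T₂ = T₁(V₁/V₂)^(n−1) = 583×(0.333)^0.25 = 443 K; P₂ = P₁(V₁/V₂)^n = 1050 kPa.
W = (P₁V₁−P₂V₂)/(n−1) = (4160×3.53−1050×10.6)/0.25 = 14100 J.
ΔU = nCvΔT = 3.03×20.8×(443−583) = -8820 J.
Q = ΔU + W = 5290 J.
Net over both steps: W = -1960 J, Q = 5290 J, ΔU = 7250 J.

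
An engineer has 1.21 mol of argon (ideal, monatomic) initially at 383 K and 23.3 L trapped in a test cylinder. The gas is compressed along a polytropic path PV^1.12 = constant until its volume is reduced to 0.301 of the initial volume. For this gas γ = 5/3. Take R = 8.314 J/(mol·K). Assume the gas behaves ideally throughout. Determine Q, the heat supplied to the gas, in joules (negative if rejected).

-4080 J

P₁ = nRT₁/V₁ = 1.21×8.314×383/23.3 = 165 kPa.
Polytropic n=1.12: T₂ = T₁(V₁/V₂)^(n−1) = 383×(3.32)^0.12 = 442 K; P₂ = P₁(V₁/V₂)^n = 635 kPa.
W = (P₁V₁−P₂V₂)/(n−1) = (165×23.3−635×7.01)/0.12 = -4980 J.
ΔU = nCvΔT = 1.21×12.5×(442−383) = 896 J.
Q = ΔU + W = -4080 J.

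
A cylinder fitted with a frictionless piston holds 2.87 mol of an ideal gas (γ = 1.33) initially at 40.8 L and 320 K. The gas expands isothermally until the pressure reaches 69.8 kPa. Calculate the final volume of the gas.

109 L

P₁ = nRT₁/V₁ = 2.87×8.314×320/40.8 = 187 kPa.
Isothermal: T stays 320 K; PV = const ⇒ V₂ = 109 L, P₂ = 69.8 kPa.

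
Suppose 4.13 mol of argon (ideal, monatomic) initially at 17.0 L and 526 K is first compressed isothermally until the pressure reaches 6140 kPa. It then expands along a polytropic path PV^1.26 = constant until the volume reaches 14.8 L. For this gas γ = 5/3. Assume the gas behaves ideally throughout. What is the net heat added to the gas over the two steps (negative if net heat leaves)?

-17100 J

P₁ = nRT₁/V₁ = 4.13×8.314×526/17.0 = 1060 kPa.
Step 1 — Isothermal: T stays 526 K; PV = const ⇒ V₂ = 2.94 L, P₂ = 6140 kPa.
ΔU = 0 (ideal gas, T constant).
W = nRT ln(V₂/V₁) = 4.13×8.314×526×ln(0.173) = -31700 J.
Q = ΔU + W = -31700 J.
State after step 1: P = 6140 kPa, V = 2.94 L, T = 526 K.
Step 2 — Polytropic n=1.26: T₂ = T₁(V₁/V₂)^(n−1) = 526×(0.199)^0.26 = 346 K; P₂ = P₁(V₁/V₂)^n = 802 kPa.
W = (P₁V₁−P₂V₂)/(n−1) = (6140×2.94−802×14.8)/0.26 = 23800 J.
ΔU = nCvΔT = 4.13×12.5×(346−526) = -9290 J.
Q = ΔU + W = 14500 J.
Net over both steps: W = -7860 J, Q = -17100 J, ΔU = -9290 J.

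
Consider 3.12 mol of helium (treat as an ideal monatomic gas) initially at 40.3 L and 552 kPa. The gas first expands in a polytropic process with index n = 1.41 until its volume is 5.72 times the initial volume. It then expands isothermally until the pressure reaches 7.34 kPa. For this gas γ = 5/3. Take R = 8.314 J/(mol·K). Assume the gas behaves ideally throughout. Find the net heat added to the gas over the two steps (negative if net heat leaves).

T₁ = P₁V₁/(nR) = 552×40.3/(3.12×8.314) = 858 K.
Step 1 — Polytropic n=1.41: T₂ = T₁(V₁/V₂)^(n−1) = 858×(0.175)^0.41 = 420 K; P₂ = P₁(V₁/V₂)^n = 47.2 kPa.
W = (P₁V₁−P₂V₂)/(n−1) = (552×40.3−47.2×231)/0.41 = 27700 J.
ΔU = nCvΔT = 3.12×12.5×(420−858) = -17000 J.
Q = ΔU + W = 10700 J.
State after step 1: P = 47.2 kPa, V = 231 L, T = 420 K.
Step 2 — Isothermal: T stays 420 K; PV = const ⇒ V₂ = 1480 L, P₂ = 7.34 kPa.
ΔU = 0 (ideal gas, T constant).
W = nRT ln(V₂/V₁) = 3.12×8.314×420×ln(6.43) = 20300 J.
Q = ΔU + W = 20300 J.
Net over both steps: W = 48000 J, Q = 30900 J, ΔU = -17000 J.

30900 J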